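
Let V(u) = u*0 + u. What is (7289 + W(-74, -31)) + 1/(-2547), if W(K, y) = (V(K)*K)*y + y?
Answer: -413882407/2547 ≈ -1.6250e+5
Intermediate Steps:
V(u) = u (V(u) = 0 + u = u)
W(K, y) = y + y*K² (W(K, y) = (K*K)*y + y = K²*y + y = y*K² + y = y + y*K²)
(7289 + W(-74, -31)) + 1/(-2547) = (7289 - 31*(1 + (-74)²)) + 1/(-2547) = (7289 - 31*(1 + 5476)) - 1/2547 = (7289 - 31*5477) - 1/2547 = (7289 - 169787) - 1/2547 = -162498 - 1/2547 = -413882407/2547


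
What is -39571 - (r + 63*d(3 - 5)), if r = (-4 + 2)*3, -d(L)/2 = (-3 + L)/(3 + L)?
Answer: -40195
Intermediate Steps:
d(L) = -2*(-3 + L)/(3 + L)
r = -6 (r = -2*3 = -6)
-39571 - (r + 63*d(3 - 5)) = -39571 - (-6 + 63*(2*(3 - (3 - 5))/(3 + (3 - 5)))) = -39571 - (-6 + 63*(2*(3 - 1*(-2))/(3 - 2))) = -39571 - (-6 + 63*(2*(3 + 2)/1)) = -39571 - (-6 + 63*(2*1*5)) = -39571 - (-6 + 63*10) = -39571 - (-6 + 630) = -39571 - 1*624 = -39571 - 624 = -40195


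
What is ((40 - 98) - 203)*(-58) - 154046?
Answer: -138908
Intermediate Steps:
((40 - 98) - 203)*(-58) - 154046 = (-58 - 203)*(-58) - 154046 = -261*(-58) - 154046 = 15138 - 154046 = -138908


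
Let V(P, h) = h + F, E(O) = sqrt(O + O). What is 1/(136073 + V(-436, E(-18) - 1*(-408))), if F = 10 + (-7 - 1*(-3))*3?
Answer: 45493/6208839159 - 2*I/6208839159 ≈ 7.3271e-6 - 3.2212e-10*I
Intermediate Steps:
E(O) = sqrt(2)*sqrt(O) (E(O) = sqrt(2*O) = sqrt(2)*sqrt(O))
F = -2 (F = 10 + (-7 + 3)*3 = 10 - 4*3 = 10 - 12 = -2)
V(P, h) = -2 + h (V(P, h) = h - 2 = -2 + h)
1/(136073 + V(-436, E(-18) - 1*(-408))) = 1/(136073 + (-2 + (sqrt(2)*sqrt(-18) - 1*(-408)))) = 1/(136073 + (-2 + (sqrt(2)*(3*I*sqrt(2)) + 408))) = 1/(136073 + (-2 + (6*I + 408))) = 1/(136073 + (-2 + (408 + 6*I))) = 1/(136073 + (406 + 6*I)) = 1/(136479 + 6*I) = (136479 - 6*I)/18626517477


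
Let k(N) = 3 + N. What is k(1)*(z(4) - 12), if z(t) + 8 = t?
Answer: -64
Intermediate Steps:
z(t) = -8 + t
k(1)*(z(4) - 12) = (3 + 1)*((-8 + 4) - 12) = 4*(-4 - 12) = 4*(-16) = -64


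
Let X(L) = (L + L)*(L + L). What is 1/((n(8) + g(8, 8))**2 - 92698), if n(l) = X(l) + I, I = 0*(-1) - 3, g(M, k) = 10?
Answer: -1/23529 ≈ -4.2501e-5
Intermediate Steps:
X(L) = 4*L**2 (X(L) = (2*L)*(2*L) = 4*L**2)
I = -3 (I = 0 - 3 = -3)
n(l) = -3 + 4*l**2 (n(l) = 4*l**2 - 3 = -3 + 4*l**2)
1/((n(8) + g(8, 8))**2 - 92698) = 1/(((-3 + 4*8**2) + 10)**2 - 92698) = 1/(((-3 + 4*64) + 10)**2 - 92698) = 1/(((-3 + 256) + 10)**2 - 92698) = 1/((253 + 10)**2 - 92698) = 1/(263**2 - 92698) = 1/(69169 - 92698) = 1/(-23529) = -1/23529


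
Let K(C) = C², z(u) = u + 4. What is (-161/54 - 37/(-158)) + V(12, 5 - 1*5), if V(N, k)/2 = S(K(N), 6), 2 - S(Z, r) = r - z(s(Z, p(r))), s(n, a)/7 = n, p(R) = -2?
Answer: 4294268/2133 ≈ 2013.3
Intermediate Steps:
s(n, a) = 7*n
z(u) = 4 + u
S(Z, r) = 6 - r + 7*Z (S(Z, r) = 2 - (r - (4 + 7*Z)) = 2 - (r + (-4 - 7*Z)) = 2 - (-4 + r - 7*Z) = 2 + (4 - r + 7*Z) = 6 - r + 7*Z)
V(N, k) = 14*N² (V(N, k) = 2*(6 - 1*6 + 7*N²) = 2*(6 - 6 + 7*N²) = 2*(7*N²) = 14*N²)
(-161/54 - 37/(-158)) + V(12, 5 - 1*5) = (-161/54 - 37/(-158)) + 14*12² = (-161*1/54 - 37*(-1/158)) + 14*144 = (-161/54 + 37/158) + 2016 = -5860/2133 + 2016 = 4294268/2133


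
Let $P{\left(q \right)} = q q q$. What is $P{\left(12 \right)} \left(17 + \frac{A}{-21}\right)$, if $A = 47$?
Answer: $\frac{178560}{7} \approx 25509.0$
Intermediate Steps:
$P{\left(q \right)} = q^{3}$ ($P{\left(q \right)} = q^{2} q = q^{3}$)
$P{\left(12 \right)} \left(17 + \frac{A}{-21}\right) = 12^{3} \left(17 + \frac{47}{-21}\right) = 1728 \left(17 + 47 \left(- \frac{1}{21}\right)\right) = 1728 \left(17 - \frac{47}{21}\right) = 1728 \cdot \frac{310}{21} = \frac{178560}{7}$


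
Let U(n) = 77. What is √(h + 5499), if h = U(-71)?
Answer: 2*√1394 ≈ 74.673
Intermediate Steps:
h = 77
√(h + 5499) = √(77 + 5499) = √5576 = 2*√1394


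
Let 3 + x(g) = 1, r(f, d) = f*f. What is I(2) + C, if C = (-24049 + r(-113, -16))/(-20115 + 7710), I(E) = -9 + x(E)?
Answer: -8345/827 ≈ -10.091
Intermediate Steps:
r(f, d) = f²
x(g) = -2 (x(g) = -3 + 1 = -2)
I(E) = -11 (I(E) = -9 - 2 = -11)
C = 752/827 (C = (-24049 + (-113)²)/(-20115 + 7710) = (-24049 + 12769)/(-12405) = -11280*(-1/12405) = 752/827 ≈ 0.90931)
I(2) + C = -11 + 752/827 = -8345/827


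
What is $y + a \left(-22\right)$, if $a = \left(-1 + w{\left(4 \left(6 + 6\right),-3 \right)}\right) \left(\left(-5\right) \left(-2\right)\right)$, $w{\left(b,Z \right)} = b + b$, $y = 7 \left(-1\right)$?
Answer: $-20907$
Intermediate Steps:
$y = -7$
$w{\left(b,Z \right)} = 2 b$
$a = 950$ ($a = \left(-1 + 2 \cdot 4 \left(6 + 6\right)\right) \left(\left(-5\right) \left(-2\right)\right) = \left(-1 + 2 \cdot 4 \cdot 12\right) 10 = \left(-1 + 2 \cdot 48\right) 10 = \left(-1 + 96\right) 10 = 95 \cdot 10 = 950$)
$y + a \left(-22\right) = -7 + 950 \left(-22\right) = -7 - 20900 = -20907$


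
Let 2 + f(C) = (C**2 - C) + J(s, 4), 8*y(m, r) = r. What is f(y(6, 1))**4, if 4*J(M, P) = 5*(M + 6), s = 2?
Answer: 65037750625/16777216 ≈ 3876.6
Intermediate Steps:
J(M, P) = 15/2 + 5*M/4 (J(M, P) = (5*(M + 6))/4 = (5*(6 + M))/4 = (30 + 5*M)/4 = 15/2 + 5*M/4)
y(m, r) = r/8
f(C) = 8 + C**2 - C (f(C) = -2 + ((C**2 - C) + (15/2 + (5/4)*2)) = -2 + ((C**2 - C) + (15/2 + 5/2)) = -2 + ((C**2 - C) + 10) = -2 + (10 + C**2 - C) = 8 + C**2 - C)
f(y(6, 1))**4 = (8 + ((1/8)*1)**2 - 1/8)**4 = (8 + (1/8)**2 - 1*1/8)**4 = (8 + 1/64 - 1/8)**4 = (505/64)**4 = 65037750625/16777216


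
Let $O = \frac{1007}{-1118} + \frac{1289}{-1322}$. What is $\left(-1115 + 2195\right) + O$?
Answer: $\frac{398365831}{369499} \approx 1078.1$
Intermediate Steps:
$O = - \frac{693089}{369499}$ ($O = 1007 \left(- \frac{1}{1118}\right) + 1289 \left(- \frac{1}{1322}\right) = - \frac{1007}{1118} - \frac{1289}{1322} = - \frac{693089}{369499} \approx -1.8758$)
$\left(-1115 + 2195\right) + O = \left(-1115 + 2195\right) - \frac{693089}{369499} = 1080 - \frac{693089}{369499} = \frac{398365831}{369499}$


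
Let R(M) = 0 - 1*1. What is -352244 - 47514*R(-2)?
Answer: -304730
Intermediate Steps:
R(M) = -1 (R(M) = 0 - 1 = -1)
-352244 - 47514*R(-2) = -352244 - 47514*(-1) = -352244 - 1*(-47514) = -352244 + 47514 = -304730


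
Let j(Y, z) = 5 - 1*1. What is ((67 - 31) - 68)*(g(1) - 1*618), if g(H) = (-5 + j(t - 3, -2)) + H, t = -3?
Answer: 19776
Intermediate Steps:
j(Y, z) = 4 (j(Y, z) = 5 - 1 = 4)
g(H) = -1 + H (g(H) = (-5 + 4) + H = -1 + H)
((67 - 31) - 68)*(g(1) - 1*618) = ((67 - 31) - 68)*((-1 + 1) - 1*618) = (36 - 68)*(0 - 618) = -32*(-618) = 19776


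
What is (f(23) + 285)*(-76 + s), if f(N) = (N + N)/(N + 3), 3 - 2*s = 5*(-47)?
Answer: 160304/13 ≈ 12331.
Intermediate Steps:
s = 119 (s = 3/2 - 5*(-47)/2 = 3/2 - 1/2*(-235) = 3/2 + 235/2 = 119)
f(N) = 2*N/(3 + N) (f(N) = (2*N)/(3 + N) = 2*N/(3 + N))
(f(23) + 285)*(-76 + s) = (2*23/(3 + 23) + 285)*(-76 + 119) = (2*23/26 + 285)*43 = (2*23*(1/26) + 285)*43 = (23/13 + 285)*43 = (3728/13)*43 = 160304/13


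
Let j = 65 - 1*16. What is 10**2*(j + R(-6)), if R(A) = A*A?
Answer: 8500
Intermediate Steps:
R(A) = A**2
j = 49 (j = 65 - 16 = 49)
10**2*(j + R(-6)) = 10**2*(49 + (-6)**2) = 100*(49 + 36) = 100*85 = 8500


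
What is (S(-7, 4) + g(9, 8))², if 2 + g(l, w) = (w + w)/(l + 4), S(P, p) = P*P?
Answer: 393129/169 ≈ 2326.2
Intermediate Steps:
S(P, p) = P²
g(l, w) = -2 + 2*w/(4 + l) (g(l, w) = -2 + (w + w)/(l + 4) = -2 + (2*w)/(4 + l) = -2 + 2*w/(4 + l))
(S(-7, 4) + g(9, 8))² = ((-7)² + 2*(-4 + 8 - 1*9)/(4 + 9))² = (49 + 2*(-4 + 8 - 9)/13)² = (49 + 2*(1/13)*(-5))² = (49 - 10/13)² = (627/13)² = 393129/169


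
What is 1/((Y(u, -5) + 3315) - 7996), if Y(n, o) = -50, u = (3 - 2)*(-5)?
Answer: -1/4731 ≈ -0.00021137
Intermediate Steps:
u = -5 (u = 1*(-5) = -5)
1/((Y(u, -5) + 3315) - 7996) = 1/((-50 + 3315) - 7996) = 1/(3265 - 7996) = 1/(-4731) = -1/4731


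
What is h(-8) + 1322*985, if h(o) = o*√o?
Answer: 1302170 - 16*I*√2 ≈ 1.3022e+6 - 22.627*I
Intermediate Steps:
h(o) = o^(3/2)
h(-8) + 1322*985 = (-8)^(3/2) + 1322*985 = -16*I*√2 + 1302170 = 1302170 - 16*I*√2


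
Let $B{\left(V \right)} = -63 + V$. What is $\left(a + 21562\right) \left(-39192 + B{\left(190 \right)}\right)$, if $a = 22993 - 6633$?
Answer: $-1481422930$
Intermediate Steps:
$a = 16360$ ($a = 22993 - 6633 = 16360$)
$\left(a + 21562\right) \left(-39192 + B{\left(190 \right)}\right) = \left(16360 + 21562\right) \left(-39192 + \left(-63 + 190\right)\right) = 37922 \left(-39192 + 127\right) = 37922 \left(-39065\right) = -1481422930$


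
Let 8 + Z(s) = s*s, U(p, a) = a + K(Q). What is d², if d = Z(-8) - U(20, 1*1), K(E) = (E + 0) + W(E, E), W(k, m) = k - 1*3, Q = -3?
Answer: 4096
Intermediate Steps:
W(k, m) = -3 + k (W(k, m) = k - 3 = -3 + k)
K(E) = -3 + 2*E (K(E) = (E + 0) + (-3 + E) = E + (-3 + E) = -3 + 2*E)
U(p, a) = -9 + a (U(p, a) = a + (-3 + 2*(-3)) = a + (-3 - 6) = a - 9 = -9 + a)
Z(s) = -8 + s² (Z(s) = -8 + s*s = -8 + s²)
d = 64 (d = (-8 + (-8)²) - (-9 + 1*1) = (-8 + 64) - (-9 + 1) = 56 - 1*(-8) = 56 + 8 = 64)
d² = 64² = 4096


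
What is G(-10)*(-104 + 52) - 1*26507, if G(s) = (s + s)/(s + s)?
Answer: -26559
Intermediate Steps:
G(s) = 1 (G(s) = (2*s)/((2*s)) = (2*s)*(1/(2*s)) = 1)
G(-10)*(-104 + 52) - 1*26507 = 1*(-104 + 52) - 1*26507 = 1*(-52) - 26507 = -52 - 26507 = -26559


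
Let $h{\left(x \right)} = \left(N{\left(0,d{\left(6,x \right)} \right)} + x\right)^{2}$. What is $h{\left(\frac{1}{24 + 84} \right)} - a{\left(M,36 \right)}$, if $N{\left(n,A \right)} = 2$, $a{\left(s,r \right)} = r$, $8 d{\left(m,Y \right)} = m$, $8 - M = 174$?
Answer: $- \frac{372815}{11664} \approx -31.963$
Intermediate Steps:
$M = -166$ ($M = 8 - 174 = -166$)
$d{\left(m,Y \right)} = \frac{m}{8}$
$h{\left(x \right)} = \left(2 + x\right)^{2}$
$h{\left(\frac{1}{24 + 84} \right)} - a{\left(M,36 \right)} = \left(2 + \frac{1}{24 + 84}\right)^{2} - 36 = \left(2 + \frac{1}{108}\right)^{2} - 36 = \left(\frac{217}{108}\right)^{2} - 36 = \frac{47089}{11664} - 36 = - \frac{372815}{11664}$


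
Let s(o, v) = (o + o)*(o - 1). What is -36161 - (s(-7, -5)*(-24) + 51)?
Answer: -33524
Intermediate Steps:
s(o, v) = 2*o*(-1 + o) (s(o, v) = (2*o)*(-1 + o) = 2*o*(-1 + o))
-36161 - (s(-7, -5)*(-24) + 51) = -36161 - ((2*(-7)*(-1 - 7))*(-24) + 51) = -36161 - ((2*(-7)*(-8))*(-24) + 51) = -36161 - (112*(-24) + 51) = -36161 - (-2688 + 51) = -36161 - 1*(-2637) = -36161 + 2637 = -33524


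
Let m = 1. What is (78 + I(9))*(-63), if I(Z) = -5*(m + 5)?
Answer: -3024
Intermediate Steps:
I(Z) = -30 (I(Z) = -5*(1 + 5) = -5*6 = -30)
(78 + I(9))*(-63) = (78 - 30)*(-63) = 48*(-63) = -3024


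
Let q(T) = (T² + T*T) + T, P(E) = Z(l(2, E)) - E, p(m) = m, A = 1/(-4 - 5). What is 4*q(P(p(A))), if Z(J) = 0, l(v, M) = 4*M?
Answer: 44/81 ≈ 0.54321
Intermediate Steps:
A = -⅑ (A = 1/(-9) = -⅑ ≈ -0.11111)
P(E) = -E (P(E) = 0 - E = -E)
q(T) = T + 2*T² (q(T) = (T² + T²) + T = 2*T² + T = T + 2*T²)
4*q(P(p(A))) = 4*((-1*(-⅑))*(1 + 2*(-1*(-⅑)))) = 4*((1 + 2*(⅑))/9) = 4*((1 + 2/9)/9) = 4*((⅑)*(11/9)) = 4*(11/81) = 44/81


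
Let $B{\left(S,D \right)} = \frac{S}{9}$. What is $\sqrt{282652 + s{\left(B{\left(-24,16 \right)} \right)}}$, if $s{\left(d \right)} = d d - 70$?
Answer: $\frac{\sqrt{2543302}}{3} \approx 531.59$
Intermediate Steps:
$B{\left(S,D \right)} = \frac{S}{9}$ ($B{\left(S,D \right)} = S \frac{1}{9} = \frac{S}{9}$)
$s{\left(d \right)} = -70 + d^{2}$ ($s{\left(d \right)} = d^{2} - 70 = -70 + d^{2}$)
$\sqrt{282652 + s{\left(B{\left(-24,16 \right)} \right)}} = \sqrt{282652 - \left(70 - \left(\frac{1}{9} \left(-24\right)\right)^{2}\right)} = \sqrt{282652 - \left(70 - \left(- \frac{8}{3}\right)^{2}\right)} = \sqrt{282652 + \left(-70 + \frac{64}{9}\right)} = \sqrt{282652 - \frac{566}{9}} = \sqrt{\frac{2543302}{9}} = \frac{\sqrt{2543302}}{3}$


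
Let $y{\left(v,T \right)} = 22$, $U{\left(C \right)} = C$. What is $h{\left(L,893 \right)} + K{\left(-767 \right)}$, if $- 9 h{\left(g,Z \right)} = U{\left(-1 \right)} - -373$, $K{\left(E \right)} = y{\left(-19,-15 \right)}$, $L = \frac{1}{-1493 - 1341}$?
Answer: $- \frac{58}{3} \approx -19.333$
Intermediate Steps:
$L = - \frac{1}{2834}$ ($L = \frac{1}{-2834} = - \frac{1}{2834} \approx -0.00035286$)
$K{\left(E \right)} = 22$
$h{\left(g,Z \right)} = - \frac{124}{3}$ ($h{\left(g,Z \right)} = - \frac{-1 - -373}{9} = - \frac{-1 + 373}{9} = \left(- \frac{1}{9}\right) 372 = - \frac{124}{3}$)
$h{\left(L,893 \right)} + K{\left(-767 \right)} = - \frac{124}{3} + 22 = - \frac{58}{3}$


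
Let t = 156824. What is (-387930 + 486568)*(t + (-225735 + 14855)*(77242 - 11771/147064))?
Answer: -29535540097663032864/18383 ≈ -1.6067e+15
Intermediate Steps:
(-387930 + 486568)*(t + (-225735 + 14855)*(77242 - 11771/147064)) = (-387930 + 486568)*(156824 + (-225735 + 14855)*(77242 - 11771/147064)) = 98638*(156824 - 210880*(77242 - 11771*1/147064)) = 98638*(156824 - 210880*(77242 - 11771/147064)) = 98638*(156824 - 210880*11359505717/147064) = 98638*(156824 - 299436570700120/18383) = 98638*(-299433687804528/18383) = -29535540097663032864/18383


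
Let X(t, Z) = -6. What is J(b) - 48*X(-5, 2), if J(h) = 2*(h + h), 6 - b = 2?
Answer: 304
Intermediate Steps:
b = 4 (b = 6 - 1*2 = 6 - 2 = 4)
J(h) = 4*h (J(h) = 2*(2*h) = 4*h)
J(b) - 48*X(-5, 2) = 4*4 - 48*(-6) = 16 + 288 = 304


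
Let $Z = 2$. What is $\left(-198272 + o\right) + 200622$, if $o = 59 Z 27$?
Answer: $5536$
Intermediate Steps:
$o = 3186$ ($o = 59 \cdot 2 \cdot 27 = 118 \cdot 27 = 3186$)
$\left(-198272 + o\right) + 200622 = \left(-198272 + 3186\right) + 200622 = -195086 + 200622 = 5536$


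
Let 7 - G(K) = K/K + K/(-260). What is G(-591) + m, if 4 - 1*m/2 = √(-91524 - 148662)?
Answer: 3049/260 - 2*I*√240186 ≈ 11.727 - 980.18*I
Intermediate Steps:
G(K) = 6 + K/260 (G(K) = 7 - (K/K + K/(-260)) = 7 - (1 + K*(-1/260)) = 7 - (1 - K/260) = 7 + (-1 + K/260) = 6 + K/260)
m = 8 - 2*I*√240186 (m = 8 - 2*√(-91524 - 148662) = 8 - 2*I*√240186 ≈ 8.0 - 980.18*I)
G(-591) + m = (6 + (1/260)*(-591)) + (8 - 2*I*√240186) = (6 - 591/260) + (8 - 2*I*√240186) = 969/260 + (8 - 2*I*√240186) = 3049/260 - 2*I*√240186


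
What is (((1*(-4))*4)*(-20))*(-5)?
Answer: -1600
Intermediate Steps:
(((1*(-4))*4)*(-20))*(-5) = (-4*4*(-20))*(-5) = -16*(-20)*(-5) = 320*(-5) = -1600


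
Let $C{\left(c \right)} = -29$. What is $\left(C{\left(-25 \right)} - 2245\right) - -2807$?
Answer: $533$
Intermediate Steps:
$\left(C{\left(-25 \right)} - 2245\right) - -2807 = \left(-29 - 2245\right) - -2807 = -2274 + 2807 = 533$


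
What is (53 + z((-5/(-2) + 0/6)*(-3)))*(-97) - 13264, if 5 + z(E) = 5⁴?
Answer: -78545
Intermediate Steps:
z(E) = 620 (z(E) = -5 + 5⁴ = -5 + 625 = 620)
(53 + z((-5/(-2) + 0/6)*(-3)))*(-97) - 13264 = (53 + 620)*(-97) - 13264 = 673*(-97) - 13264 = -65281 - 13264 = -78545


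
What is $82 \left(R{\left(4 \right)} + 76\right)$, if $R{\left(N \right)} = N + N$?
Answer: $6888$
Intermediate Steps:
$R{\left(N \right)} = 2 N$
$82 \left(R{\left(4 \right)} + 76\right) = 82 \left(2 \cdot 4 + 76\right) = 82 \left(8 + 76\right) = 82 \cdot 84 = 6888$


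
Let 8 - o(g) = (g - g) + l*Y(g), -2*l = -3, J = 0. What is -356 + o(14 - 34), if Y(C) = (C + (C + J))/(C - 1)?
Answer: -2456/7 ≈ -350.86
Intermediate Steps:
l = 3/2 (l = -1/2*(-3) = 3/2 ≈ 1.5000)
Y(C) = 2*C/(-1 + C) (Y(C) = (C + (C + 0))/(C - 1) = (C + C)/(-1 + C) = (2*C)/(-1 + C) = 2*C/(-1 + C))
o(g) = 8 - 3*g/(-1 + g) (o(g) = 8 - ((g - g) + 3*(2*g/(-1 + g))/2) = 8 - (0 + 3*g/(-1 + g)) = 8 - 3*g/(-1 + g))
-356 + o(14 - 34) = -356 + (-8 + 5*(14 - 34))/(-1 + (14 - 34)) = -356 + (-8 + 5*(-20))/(-1 - 20) = -356 + (-8 - 100)/(-21) = -356 - 1/21*(-108) = -356 + 36/7 = -2456/7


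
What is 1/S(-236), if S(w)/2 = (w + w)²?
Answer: 1/445568 ≈ 2.2443e-6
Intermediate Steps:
S(w) = 8*w² (S(w) = 2*(w + w)² = 2*(2*w)² = 2*(4*w²) = 8*w²)
1/S(-236) = 1/(8*(-236)²) = 1/(8*55696) = 1/445568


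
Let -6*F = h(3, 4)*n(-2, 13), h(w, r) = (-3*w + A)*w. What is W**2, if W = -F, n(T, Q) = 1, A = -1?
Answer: 25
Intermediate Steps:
h(w, r) = w*(-1 - 3*w) (h(w, r) = (-3*w - 1)*w = (-1 - 3*w)*w = w*(-1 - 3*w))
F = 5 (F = -(-1*3*(1 + 3*3))/6 = -(-1*3*(1 + 9))/6 = -(-1*3*10)/6 = -(-5) = -1/6*(-30) = 5)
W = -5 (W = -1*5 = -5)
W**2 = (-5)**2 = 25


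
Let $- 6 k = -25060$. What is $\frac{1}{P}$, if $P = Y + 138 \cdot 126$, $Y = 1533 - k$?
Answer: $\frac{3}{44233} \approx 6.7823 \cdot 10^{-5}$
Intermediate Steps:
$k = \frac{12530}{3}$ ($k = \left(- \frac{1}{6}\right) \left(-25060\right) = \frac{12530}{3} \approx 4176.7$)
$Y = - \frac{7931}{3}$ ($Y = 1533 - \frac{12530}{3} = - \frac{7931}{3} \approx -2643.7$)
$P = \frac{44233}{3}$ ($P = - \frac{7931}{3} + 138 \cdot 126 = - \frac{7931}{3} + 17388 = \frac{44233}{3} \approx 14744.0$)
$\frac{1}{P} = \frac{1}{\frac{44233}{3}} = \frac{3}{44233}$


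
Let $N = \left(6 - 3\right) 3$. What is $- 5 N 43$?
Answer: $-1935$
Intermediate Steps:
$N = 9$ ($N = 3 \cdot 3 = 9$)
$- 5 N 43 = \left(-5\right) 9 \cdot 43 = \left(-45\right) 43 = -1935$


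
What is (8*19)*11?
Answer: 1672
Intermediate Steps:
(8*19)*11 = 152*11 = 1672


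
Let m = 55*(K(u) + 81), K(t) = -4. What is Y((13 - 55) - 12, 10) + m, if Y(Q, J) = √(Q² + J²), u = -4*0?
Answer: 4235 + 2*√754 ≈ 4289.9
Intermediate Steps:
u = 0
Y(Q, J) = √(J² + Q²)
m = 4235 (m = 55*(-4 + 81) = 55*77 = 4235)
Y((13 - 55) - 12, 10) + m = √(10² + ((13 - 55) - 12)²) + 4235 = √(100 + (-42 - 12)²) + 4235 = √(100 + (-54)²) + 4235 = √(100 + 2916) + 4235 = √3016 + 4235 = 2*√754 + 4235 = 4235 + 2*√754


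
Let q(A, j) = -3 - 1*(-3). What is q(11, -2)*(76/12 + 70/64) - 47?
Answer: -47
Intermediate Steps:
q(A, j) = 0 (q(A, j) = -3 + 3 = 0)
q(11, -2)*(76/12 + 70/64) - 47 = 0*(76/12 + 70/64) - 47 = 0*(76*(1/12) + 70*(1/64)) - 47 = 0*(19/3 + 35/32) - 47 = 0*(713/96) - 47 = 0 - 47 = -47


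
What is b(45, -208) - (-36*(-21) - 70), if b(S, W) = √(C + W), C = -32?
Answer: -686 + 4*I*√15 ≈ -686.0 + 15.492*I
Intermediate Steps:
b(S, W) = √(-32 + W)
b(45, -208) - (-36*(-21) - 70) = √(-32 - 208) - (-36*(-21) - 70) = √(-240) - (756 - 70) = 4*I*√15 - 1*686 = 4*I*√15 - 686 = -686 + 4*I*√15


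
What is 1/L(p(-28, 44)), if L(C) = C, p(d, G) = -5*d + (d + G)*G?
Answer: 1/844 ≈ 0.0011848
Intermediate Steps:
p(d, G) = -5*d + G*(G + d) (p(d, G) = -5*d + (G + d)*G = -5*d + G*(G + d))
1/L(p(-28, 44)) = 1/(44² - 5*(-28) + 44*(-28)) = 1/(1936 + 140 - 1232) = 1/844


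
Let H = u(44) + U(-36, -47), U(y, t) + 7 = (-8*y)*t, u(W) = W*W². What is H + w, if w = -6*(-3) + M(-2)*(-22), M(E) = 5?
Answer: 71549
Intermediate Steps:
u(W) = W³
U(y, t) = -7 - 8*t*y (U(y, t) = -7 + (-8*y)*t = -7 - 8*t*y)
w = -92 (w = -6*(-3) + 5*(-22) = 18 - 110 = -92)
H = 71641 (H = 44³ + (-7 - 8*(-47)*(-36)) = 85184 + (-7 - 13536) = 85184 - 13543 = 71641)
H + w = 71641 - 92 = 71549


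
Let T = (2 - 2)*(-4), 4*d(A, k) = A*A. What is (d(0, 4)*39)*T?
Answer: 0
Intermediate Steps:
d(A, k) = A²/4 (d(A, k) = (A*A)/4 = A²/4)
T = 0 (T = 0*(-4) = 0)
(d(0, 4)*39)*T = (((¼)*0²)*39)*0 = (((¼)*0)*39)*0 = (0*39)*0 = 0*0 = 0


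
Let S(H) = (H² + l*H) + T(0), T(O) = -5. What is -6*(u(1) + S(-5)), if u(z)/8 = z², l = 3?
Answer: -78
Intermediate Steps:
S(H) = -5 + H² + 3*H (S(H) = (H² + 3*H) - 5 = -5 + H² + 3*H)
u(z) = 8*z²
-6*(u(1) + S(-5)) = -6*(8*1² + (-5 + (-5)² + 3*(-5))) = -6*(8*1 + (-5 + 25 - 15)) = -6*(8 + 5) = -6*13 = -78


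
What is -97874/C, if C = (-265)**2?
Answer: -97874/70225 ≈ -1.3937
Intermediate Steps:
C = 70225
-97874/C = -97874/70225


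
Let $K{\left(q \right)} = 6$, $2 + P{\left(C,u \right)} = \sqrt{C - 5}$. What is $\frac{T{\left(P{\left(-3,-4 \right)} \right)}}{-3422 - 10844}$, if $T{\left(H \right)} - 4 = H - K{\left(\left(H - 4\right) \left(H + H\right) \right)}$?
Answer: $\frac{2}{7133} - \frac{i \sqrt{2}}{7133} \approx 0.00028039 - 0.00019826 i$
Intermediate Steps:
$P{\left(C,u \right)} = -2 + \sqrt{-5 + C}$ ($P{\left(C,u \right)} = -2 + \sqrt{C - 5} = -2 + \sqrt{-5 + C}$)
$T{\left(H \right)} = -2 + H$ ($T{\left(H \right)} = 4 + \left(H - 6\right) = 4 + \left(-6 + H\right) = -2 + H$)
$\frac{T{\left(P{\left(-3,-4 \right)} \right)}}{-3422 - 10844} = \frac{-2 - \left(2 - \sqrt{-5 - 3}\right)}{-3422 - 10844} = \frac{-2 - \left(2 - \sqrt{-8}\right)}{-14266} = - \frac{-2 - \left(2 - 2 i \sqrt{2}\right)}{14266} = - \frac{-4 + 2 i \sqrt{2}}{14266} = \frac{2}{7133} - \frac{i \sqrt{2}}{7133}$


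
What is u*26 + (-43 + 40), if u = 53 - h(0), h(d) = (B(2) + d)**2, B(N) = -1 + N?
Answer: 1349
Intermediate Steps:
h(d) = (1 + d)**2 (h(d) = ((-1 + 2) + d)**2 = (1 + d)**2)
u = 52 (u = 53 - (1 + 0)**2 = 53 - 1*1**2 = 53 - 1*1 = 53 - 1 = 52)
u*26 + (-43 + 40) = 52*26 + (-43 + 40) = 1352 - 3 = 1349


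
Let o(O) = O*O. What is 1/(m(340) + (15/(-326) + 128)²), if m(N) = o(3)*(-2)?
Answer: 106276/1738061401 ≈ 6.1146e-5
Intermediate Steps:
o(O) = O²
m(N) = -18 (m(N) = 3²*(-2) = 9*(-2) = -18)
1/(m(340) + (15/(-326) + 128)²) = 1/(-18 + (15/(-326) + 128)²) = 1/(-18 + (15*(-1/326) + 128)²) = 1/(-18 + (-15/326 + 128)²) = 1/(-18 + (41713/326)²) = 1/(-18 + 1739974369/106276) = 1/(1738061401/106276) = 106276/1738061401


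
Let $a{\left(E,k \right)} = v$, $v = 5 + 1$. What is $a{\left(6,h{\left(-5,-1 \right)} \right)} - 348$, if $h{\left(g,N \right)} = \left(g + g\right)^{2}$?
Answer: $-342$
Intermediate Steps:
$h{\left(g,N \right)} = 4 g^{2}$ ($h{\left(g,N \right)} = \left(2 g\right)^{2} = 4 g^{2}$)
$v = 6$
$a{\left(E,k \right)} = 6$
$a{\left(6,h{\left(-5,-1 \right)} \right)} - 348 = 6 - 348 = -342$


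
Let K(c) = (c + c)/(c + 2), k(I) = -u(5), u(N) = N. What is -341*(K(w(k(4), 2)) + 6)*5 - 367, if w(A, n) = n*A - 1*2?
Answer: -14689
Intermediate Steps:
k(I) = -5 (k(I) = -1*5 = -5)
w(A, n) = -2 + A*n (w(A, n) = A*n - 2 = -2 + A*n)
K(c) = 2*c/(2 + c) (K(c) = (2*c)/(2 + c) = 2*c/(2 + c))
-341*(K(w(k(4), 2)) + 6)*5 - 367 = -341*(2*(-2 - 5*2)/(2 + (-2 - 5*2)) + 6)*5 - 367 = -341*(2*(-2 - 10)/(2 + (-2 - 10)) + 6)*5 - 367 = -341*(2*(-12)/(2 - 12) + 6)*5 - 367 = -341*(2*(-12)/(-10) + 6)*5 - 367 = -341*(2*(-12)*(-1/10) + 6)*5 - 367 = -341*(12/5 + 6)*5 - 367 = -14322*5/5 - 367 = -341*42 - 367 = -14322 - 367 = -14689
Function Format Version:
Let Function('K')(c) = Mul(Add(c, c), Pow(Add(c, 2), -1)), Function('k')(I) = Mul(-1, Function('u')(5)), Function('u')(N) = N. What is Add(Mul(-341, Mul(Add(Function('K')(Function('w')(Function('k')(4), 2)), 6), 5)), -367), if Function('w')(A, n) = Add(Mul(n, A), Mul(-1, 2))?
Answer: -14689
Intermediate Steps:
Function('k')(I) = -5 (Function('k')(I) = Mul(-1, 5) = -5)
Function('w')(A, n) = Add(-2, Mul(A, n)) (Function('w')(A, n) = Add(Mul(A, n), -2) = Add(-2, Mul(A, n)))
Function('K')(c) = Mul(2, c, Pow(Add(2, c), -1)) (Function('K')(c) = Mul(Mul(2, c), Pow(Add(2, c), -1)) = Mul(2, c, Pow(Add(2, c), -1)))
Add(Mul(-341, Mul(Add(Function('K')(Function('w')(Function('k')(4), 2)), 6), 5)), -367) = Add(Mul(-341, Mul(Add(Mul(2, Add(-2, Mul(-5, 2)), Pow(Add(2, Add(-2, Mul(-5, 2))), -1)), 6), 5)), -367) = Add(Mul(-341, Mul(Add(Mul(2, Add(-2, -10), Pow(Add(2, Add(-2, -10)), -1)), 6), 5)), -367) = Add(Mul(-341, Mul(Add(Mul(2, -12, Pow(Add(2, -12), -1)), 6), 5)), -367) = Add(Mul(-341, Mul(Add(Mul(2, -12, Pow(-10, -1)), 6), 5)), -367) = Add(Mul(-341, Mul(Add(Mul(2, -12, Rational(-1, 10)), 6), 5)), -367) = Add(Mul(-341, Mul(Add(Rational(12, 5), 6), 5)), -367) = Add(Mul(-341, Mul(Rational(42, 5), 5)), -367) = Add(Mul(-341, 42), -367) = Add(-14322, -367) = -14689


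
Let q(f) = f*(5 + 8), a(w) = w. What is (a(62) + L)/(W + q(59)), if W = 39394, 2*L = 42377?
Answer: 14167/26774 ≈ 0.52913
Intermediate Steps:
L = 42377/2 (L = (½)*42377 = 42377/2 ≈ 21189.)
q(f) = 13*f (q(f) = f*13 = 13*f)
(a(62) + L)/(W + q(59)) = (62 + 42377/2)/(39394 + 13*59) = 42501/(2*(39394 + 767)) = (42501/2)/40161 = (42501/2)*(1/40161) = 14167/26774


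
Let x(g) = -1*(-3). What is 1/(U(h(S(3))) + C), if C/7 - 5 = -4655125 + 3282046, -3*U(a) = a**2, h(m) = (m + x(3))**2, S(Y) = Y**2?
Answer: -1/9618430 ≈ -1.0397e-7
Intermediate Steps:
x(g) = 3
h(m) = (3 + m)**2 (h(m) = (m + 3)**2 = (3 + m)**2)
U(a) = -a**2/3
C = -9611518 (C = 35 + 7*(-4655125 + 3282046) = 35 + 7*(-1373079) = 35 - 9611553 = -9611518)
1/(U(h(S(3))) + C) = 1/(-(3 + 3**2)**4/3 - 9611518) = 1/(-(3 + 9)**4/3 - 9611518) = 1/(-(12**2)**2/3 - 9611518) = 1/(-1/3*144**2 - 9611518) = 1/(-1/3*20736 - 9611518) = 1/(-6912 - 9611518) = 1/(-9618430) = -1/9618430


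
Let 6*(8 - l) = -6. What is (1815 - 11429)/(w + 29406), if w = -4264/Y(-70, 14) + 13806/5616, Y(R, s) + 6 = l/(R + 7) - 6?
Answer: -19612560/60709607 ≈ -0.32306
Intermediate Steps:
l = 9 (l = 8 - ⅙*(-6) = 8 + 1 = 9)
Y(R, s) = -12 + 9/(7 + R) (Y(R, s) = -6 + (9/(R + 7) - 6) = -6 + (9/(7 + R) - 6) = -6 + (-6 + 9/(7 + R)) = -12 + 9/(7 + R))
w = 721367/2040 (w = -4264*(7 - 70)/(3*(-25 - 4*(-70))) + 13806/5616 = -4264*(-21/(-25 + 280)) + 13806*(1/5616) = -4264/(3*(-1/63)*255) + 59/24 = -4264/(-85/7) + 59/24 = -4264*(-7/85) + 59/24 = 29848/85 + 59/24 = 721367/2040 ≈ 353.61)
(1815 - 11429)/(w + 29406) = (1815 - 11429)/(721367/2040 + 29406) = -9614/60709607/2040 = -9614*2040/60709607 = -19612560/60709607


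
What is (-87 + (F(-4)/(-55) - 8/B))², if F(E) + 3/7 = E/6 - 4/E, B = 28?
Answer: 10163260969/1334025 ≈ 7618.5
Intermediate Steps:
F(E) = -3/7 - 4/E + E/6 (F(E) = -3/7 + (E/6 - 4/E) = -3/7 + (-4/E + E/6) = -3/7 - 4/E + E/6)
(-87 + (F(-4)/(-55) - 8/B))² = (-87 + ((-3/7 - 4/(-4) + (⅙)*(-4))/(-55) - 8/28))² = (-87 + ((-3/7 - 4*(-¼) - ⅔)*(-1/55) - 8*1/28))² = (-87 + ((-3/7 + 1 - ⅔)*(-1/55) - 2/7))² = (-87 + (-2/21*(-1/55) - 2/7))² = (-87 + (2/1155 - 2/7))² = (-87 - 328/1155)² = (-100813/1155)² = 10163260969/1334025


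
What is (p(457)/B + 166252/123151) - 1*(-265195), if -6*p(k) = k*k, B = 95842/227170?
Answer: 6468965882017207/35409114426 ≈ 1.8269e+5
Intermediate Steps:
B = 47921/113585 (B = 95842*(1/227170) = 47921/113585 ≈ 0.42190)
p(k) = -k²/6 (p(k) = -k*k/6 = -k²/6)
(p(457)/B + 166252/123151) - 1*(-265195) = ((-⅙*457²)/(47921/113585) + 166252/123151) - 1*(-265195) = (-⅙*208849*(113585/47921) + 166252*(1/123151)) + 265195 = (-208849/6*113585/47921 + 166252/123151) + 265195 = (-23722113665/287526 + 166252/123151) + 265195 = -2921354218185863/35409114426 + 265195 = 6468965882017207/35409114426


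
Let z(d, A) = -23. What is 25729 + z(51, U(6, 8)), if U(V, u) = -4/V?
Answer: 25706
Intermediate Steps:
25729 + z(51, U(6, 8)) = 25729 - 23 = 25706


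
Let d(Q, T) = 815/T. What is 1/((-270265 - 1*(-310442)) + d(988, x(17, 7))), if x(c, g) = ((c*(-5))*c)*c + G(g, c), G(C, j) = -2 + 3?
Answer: 24564/986907013 ≈ 2.4890e-5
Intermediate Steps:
G(C, j) = 1
x(c, g) = 1 - 5*c³ (x(c, g) = ((c*(-5))*c)*c + 1 = ((-5*c)*c)*c + 1 = (-5*c²)*c + 1 = -5*c³ + 1 = 1 - 5*c³)
1/((-270265 - 1*(-310442)) + d(988, x(17, 7))) = 1/((-270265 - 1*(-310442)) + 815/(1 - 5*17³)) = 1/((-270265 + 310442) + 815/(1 - 5*4913)) = 1/(40177 + 815/(1 - 24565)) = 1/(40177 + 815/(-24564)) = 1/(40177 + 815*(-1/24564)) = 1/(40177 - 815/24564) = 1/(986907013/24564) = 24564/986907013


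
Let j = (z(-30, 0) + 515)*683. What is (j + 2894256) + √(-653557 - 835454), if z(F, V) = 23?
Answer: 3261710 + I*√1489011 ≈ 3.2617e+6 + 1220.3*I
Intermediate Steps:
j = 367454 (j = (23 + 515)*683 = 538*683 = 367454)
(j + 2894256) + √(-653557 - 835454) = (367454 + 2894256) + √(-653557 - 835454) = 3261710 + √(-1489011) = 3261710 + I*√1489011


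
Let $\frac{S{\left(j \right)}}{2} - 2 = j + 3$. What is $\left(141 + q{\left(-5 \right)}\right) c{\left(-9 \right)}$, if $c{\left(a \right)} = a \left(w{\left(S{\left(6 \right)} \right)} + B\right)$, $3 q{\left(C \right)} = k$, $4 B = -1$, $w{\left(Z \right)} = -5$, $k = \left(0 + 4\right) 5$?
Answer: $\frac{27909}{4} \approx 6977.3$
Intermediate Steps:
$S{\left(j \right)} = 10 + 2 j$ ($S{\left(j \right)} = 4 + 2 \left(j + 3\right) = 4 + 2 \left(3 + j\right) = 4 + \left(6 + 2 j\right) = 10 + 2 j$)
$k = 20$ ($k = 4 \cdot 5 = 20$)
$B = - \frac{1}{4}$ ($B = \frac{1}{4} \left(-1\right) = - \frac{1}{4} \approx -0.25$)
$q{\left(C \right)} = \frac{20}{3}$ ($q{\left(C \right)} = \frac{1}{3} \cdot 20 = \frac{20}{3}$)
$c{\left(a \right)} = - \frac{21 a}{4}$ ($c{\left(a \right)} = a \left(-5 - \frac{1}{4}\right) = a \left(- \frac{21}{4}\right) = - \frac{21 a}{4}$)
$\left(141 + q{\left(-5 \right)}\right) c{\left(-9 \right)} = \left(141 + \frac{20}{3}\right) \left(\left(- \frac{21}{4}\right) \left(-9\right)\right) = \frac{443}{3} \cdot \frac{189}{4} = \frac{27909}{4}$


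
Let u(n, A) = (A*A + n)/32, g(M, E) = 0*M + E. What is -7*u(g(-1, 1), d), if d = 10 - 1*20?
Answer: -707/32 ≈ -22.094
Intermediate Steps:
g(M, E) = E (g(M, E) = 0 + E = E)
d = -10 (d = 10 - 20 = -10)
u(n, A) = n/32 + A²/32 (u(n, A) = (A² + n)*(1/32) = (n + A²)*(1/32) = n/32 + A²/32)
-7*u(g(-1, 1), d) = -7*((1/32)*1 + (1/32)*(-10)²) = -7*(1/32 + (1/32)*100) = -7*(1/32 + 25/8) = -7*101/32 = -707/32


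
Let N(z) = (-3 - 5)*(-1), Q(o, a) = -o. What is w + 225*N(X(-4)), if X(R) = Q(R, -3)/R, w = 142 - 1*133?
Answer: 1809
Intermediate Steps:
w = 9 (w = 142 - 133 = 9)
X(R) = -1 (X(R) = (-R)/R = -1)
N(z) = 8 (N(z) = -8*(-1) = 8)
w + 225*N(X(-4)) = 9 + 225*8 = 9 + 1800 = 1809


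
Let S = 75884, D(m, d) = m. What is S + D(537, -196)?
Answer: 76421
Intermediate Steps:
S + D(537, -196) = 75884 + 537 = 76421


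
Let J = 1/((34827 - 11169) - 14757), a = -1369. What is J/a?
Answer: -1/12185469 ≈ -8.2065e-8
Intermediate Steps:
J = 1/8901 (J = 1/(23658 - 14757) = 1/8901 ≈ 0.00011235)
J/a = (1/8901)/(-1369) = (1/8901)*(-1/1369) = -1/12185469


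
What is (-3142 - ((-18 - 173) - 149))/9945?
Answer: -934/3315 ≈ -0.28175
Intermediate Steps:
(-3142 - ((-18 - 173) - 149))/9945 = (-3142 - (-191 - 149))*(1/9945) = (-3142 - 1*(-340))*(1/9945) = (-3142 + 340)*(1/9945) = -2802*1/9945 = -934/3315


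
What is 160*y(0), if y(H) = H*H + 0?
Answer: 0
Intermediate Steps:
y(H) = H**2 (y(H) = H**2 + 0 = H**2)
160*y(0) = 160*0**2 = 160*0 = 0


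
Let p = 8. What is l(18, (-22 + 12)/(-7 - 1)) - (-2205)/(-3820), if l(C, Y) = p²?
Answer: 48455/764 ≈ 63.423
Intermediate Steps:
l(C, Y) = 64 (l(C, Y) = 8² = 64)
l(18, (-22 + 12)/(-7 - 1)) - (-2205)/(-3820) = 64 - (-2205)/(-3820) = 64 - (-2205)*(-1)/3820 = 64 - 1*441/764 = 64 - 441/764 = 48455/764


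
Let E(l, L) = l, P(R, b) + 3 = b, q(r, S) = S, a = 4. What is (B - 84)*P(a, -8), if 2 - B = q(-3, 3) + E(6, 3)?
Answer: 1001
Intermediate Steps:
P(R, b) = -3 + b
B = -7 (B = 2 - (3 + 6) = 2 - 1*9 = 2 - 9 = -7)
(B - 84)*P(a, -8) = (-7 - 84)*(-3 - 8) = -91*(-11) = 1001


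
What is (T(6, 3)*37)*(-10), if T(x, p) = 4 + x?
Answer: -3700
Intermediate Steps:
(T(6, 3)*37)*(-10) = ((4 + 6)*37)*(-10) = (10*37)*(-10) = 370*(-10) = -3700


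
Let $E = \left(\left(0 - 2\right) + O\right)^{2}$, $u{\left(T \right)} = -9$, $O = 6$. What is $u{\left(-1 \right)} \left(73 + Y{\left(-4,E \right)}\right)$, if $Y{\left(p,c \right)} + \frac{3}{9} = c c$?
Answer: $-2958$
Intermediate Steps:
$E = 16$ ($E = \left(\left(0 - 2\right) + 6\right)^{2} = \left(-2 + 6\right)^{2} = 4^{2} = 16$)
$Y{\left(p,c \right)} = - \frac{1}{3} + c^{2}$ ($Y{\left(p,c \right)} = - \frac{1}{3} + c c = - \frac{1}{3} + c^{2}$)
$u{\left(-1 \right)} \left(73 + Y{\left(-4,E \right)}\right) = - 9 \left(73 - \left(\frac{1}{3} - 16^{2}\right)\right) = - 9 \left(73 + \left(- \frac{1}{3} + 256\right)\right) = - 9 \left(73 + \frac{767}{3}\right) = \left(-9\right) \frac{986}{3} = -2958$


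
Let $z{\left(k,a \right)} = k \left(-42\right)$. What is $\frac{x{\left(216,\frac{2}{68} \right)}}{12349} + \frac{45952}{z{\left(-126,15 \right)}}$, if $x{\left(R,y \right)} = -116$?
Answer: $\frac{141711844}{16337727} \approx 8.6739$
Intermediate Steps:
$z{\left(k,a \right)} = - 42 k$
$\frac{x{\left(216,\frac{2}{68} \right)}}{12349} + \frac{45952}{z{\left(-126,15 \right)}} = - \frac{116}{12349} + \frac{45952}{\left(-42\right) \left(-126\right)} = \left(-116\right) \frac{1}{12349} + \frac{45952}{5292} = - \frac{116}{12349} + 45952 \cdot \frac{1}{5292} = - \frac{116}{12349} + \frac{11488}{1323} = \frac{141711844}{16337727}$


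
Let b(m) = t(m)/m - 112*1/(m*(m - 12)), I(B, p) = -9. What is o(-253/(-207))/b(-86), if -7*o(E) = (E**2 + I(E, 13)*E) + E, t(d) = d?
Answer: 2623/2187 ≈ 1.1994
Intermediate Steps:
o(E) = -E**2/7 + 8*E/7 (o(E) = -((E**2 - 9*E) + E)/7 = -(E**2 - 8*E)/7 = -E**2/7 + 8*E/7)
b(m) = 1 - 112/(m*(-12 + m)) (b(m) = m/m - 112*1/(m*(m - 12)) = 1 - 112*1/(m*(-12 + m)) = 1 - 112/(m*(-12 + m)))
o(-253/(-207))/b(-86) = ((-253/(-207))*(8 - (-253)/(-207))/7)/(((-112 + (-86)**2 - 12*(-86))/((-86)*(-12 - 86)))) = ((-253*(-1/207))*(8 - (-253)*(-1)/207)/7)/((-1/86*(-112 + 7396 + 1032)/(-98))) = ((1/7)*(11/9)*(8 - 1*11/9))/((-1/86*(-1/98)*8316)) = ((1/7)*(11/9)*(8 - 11/9))/(297/301) = ((1/7)*(11/9)*(61/9))*(301/297) = (671/567)*(301/297) = 2623/2187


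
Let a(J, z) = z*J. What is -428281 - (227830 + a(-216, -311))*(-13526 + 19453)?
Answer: -1748928843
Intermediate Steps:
a(J, z) = J*z
-428281 - (227830 + a(-216, -311))*(-13526 + 19453) = -428281 - (227830 - 216*(-311))*(-13526 + 19453) = -428281 - (227830 + 67176)*5927 = -428281 - 295006*5927 = -428281 - 1*1748500562 = -428281 - 1748500562 = -1748928843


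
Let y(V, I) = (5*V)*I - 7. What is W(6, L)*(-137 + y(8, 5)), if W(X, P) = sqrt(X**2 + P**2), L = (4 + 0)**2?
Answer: 112*sqrt(73) ≈ 956.93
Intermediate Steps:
y(V, I) = -7 + 5*I*V (y(V, I) = 5*I*V - 7 = -7 + 5*I*V)
L = 16 (L = 4**2 = 16)
W(X, P) = sqrt(P**2 + X**2)
W(6, L)*(-137 + y(8, 5)) = sqrt(16**2 + 6**2)*(-137 + (-7 + 5*5*8)) = sqrt(256 + 36)*(-137 + (-7 + 200)) = sqrt(292)*(-137 + 193) = (2*sqrt(73))*56 = 112*sqrt(73)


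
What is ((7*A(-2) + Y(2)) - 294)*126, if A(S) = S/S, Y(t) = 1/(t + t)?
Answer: -72261/2 ≈ -36131.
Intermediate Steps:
Y(t) = 1/(2*t)
A(S) = 1
((7*A(-2) + Y(2)) - 294)*126 = ((7*1 + (½)/2) - 294)*126 = ((7 + (½)*(½)) - 294)*126 = ((7 + ¼) - 294)*126 = (29/4 - 294)*126 = -1147/4*126 = -72261/2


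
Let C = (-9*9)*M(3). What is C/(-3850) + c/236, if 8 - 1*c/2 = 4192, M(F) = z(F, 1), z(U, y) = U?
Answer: -8039863/227150 ≈ -35.395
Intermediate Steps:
M(F) = F
c = -8368 (c = 16 - 2*4192 = 16 - 8384 = -8368)
C = -243 (C = -9*9*3 = -81*3 = -243)
C/(-3850) + c/236 = -243/(-3850) - 8368/236 = -243*(-1/3850) - 8368*1/236 = 243/3850 - 2092/59 = -8039863/227150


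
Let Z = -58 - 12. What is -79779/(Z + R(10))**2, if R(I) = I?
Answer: -26593/1200 ≈ -22.161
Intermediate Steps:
Z = -70
-79779/(Z + R(10))**2 = -79779/(-70 + 10)**2 = -79779/((-60)**2) = -79779/3600 = -79779*1/3600 = -26593/1200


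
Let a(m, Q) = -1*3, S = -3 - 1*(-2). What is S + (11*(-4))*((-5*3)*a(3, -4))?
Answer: -1981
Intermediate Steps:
S = -1 (S = -3 + 2 = -1)
a(m, Q) = -3
S + (11*(-4))*((-5*3)*a(3, -4)) = -1 + (11*(-4))*(-5*3*(-3)) = -1 - (-660)*(-3) = -1 - 44*45 = -1 - 1980 = -1981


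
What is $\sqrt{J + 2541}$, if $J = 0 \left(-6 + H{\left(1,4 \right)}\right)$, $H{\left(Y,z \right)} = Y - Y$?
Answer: $11 \sqrt{21} \approx 50.408$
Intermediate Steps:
$H{\left(Y,z \right)} = 0$
$J = 0$ ($J = 0 \left(-6 + 0\right) = 0 \left(-6\right) = 0$)
$\sqrt{J + 2541} = \sqrt{0 + 2541} = \sqrt{2541} = 11 \sqrt{21}$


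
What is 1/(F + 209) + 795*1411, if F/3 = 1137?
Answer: 4060716901/3620 ≈ 1.1217e+6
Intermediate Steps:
F = 3411 (F = 3*1137 = 3411)
1/(F + 209) + 795*1411 = 1/(3411 + 209) + 795*1411 = 1/3620 + 1121745 = 4060716901/3620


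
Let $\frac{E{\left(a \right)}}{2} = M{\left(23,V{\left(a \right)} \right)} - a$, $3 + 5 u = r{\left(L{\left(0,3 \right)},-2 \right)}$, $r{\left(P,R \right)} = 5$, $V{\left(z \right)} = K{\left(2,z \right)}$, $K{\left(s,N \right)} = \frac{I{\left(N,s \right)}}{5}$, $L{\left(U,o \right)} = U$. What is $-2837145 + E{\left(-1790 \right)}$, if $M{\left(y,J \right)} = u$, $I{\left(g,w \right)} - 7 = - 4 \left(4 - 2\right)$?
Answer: $- \frac{14167821}{5} \approx -2.8336 \cdot 10^{6}$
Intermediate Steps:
$I{\left(g,w \right)} = -1$ ($I{\left(g,w \right)} = 7 - 4 \left(4 - 2\right) = 7 - 8 = -1$)
$K{\left(s,N \right)} = - \frac{1}{5}$
$V{\left(z \right)} = - \frac{1}{5}$
$u = \frac{2}{5}$ ($u = - \frac{3}{5} + \frac{1}{5} \cdot 5 = - \frac{3}{5} + 1 = \frac{2}{5} \approx 0.4$)
$M{\left(y,J \right)} = \frac{2}{5}$
$E{\left(a \right)} = \frac{4}{5} - 2 a$ ($E{\left(a \right)} = 2 \left(\frac{2}{5} - a\right) = \frac{4}{5} - 2 a$)
$-2837145 + E{\left(-1790 \right)} = -2837145 + \left(\frac{4}{5} - -3580\right) = -2837145 + \left(\frac{4}{5} + 3580\right) = -2837145 + \frac{17904}{5} = - \frac{14167821}{5}$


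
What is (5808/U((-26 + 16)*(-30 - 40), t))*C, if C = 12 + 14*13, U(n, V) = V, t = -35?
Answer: -1126752/35 ≈ -32193.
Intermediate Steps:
C = 194 (C = 12 + 182 = 194)
(5808/U((-26 + 16)*(-30 - 40), t))*C = (5808/(-35))*194 = (5808*(-1/35))*194 = -5808/35*194 = -1126752/35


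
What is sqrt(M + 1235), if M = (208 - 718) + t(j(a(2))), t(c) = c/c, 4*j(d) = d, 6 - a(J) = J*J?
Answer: 11*sqrt(6) ≈ 26.944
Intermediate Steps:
a(J) = 6 - J**2 (a(J) = 6 - J*J = 6 - J**2)
j(d) = d/4
t(c) = 1
M = -509 (M = (208 - 718) + 1 = -510 + 1 = -509)
sqrt(M + 1235) = sqrt(-509 + 1235) = sqrt(726) = 11*sqrt(6)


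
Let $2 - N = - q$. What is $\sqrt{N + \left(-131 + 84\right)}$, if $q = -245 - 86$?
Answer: $2 i \sqrt{94} \approx 19.391 i$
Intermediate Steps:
$q = -331$
$N = -329$ ($N = 2 - \left(-1\right) \left(-331\right) = 2 - 331 = -329$)
$\sqrt{N + \left(-131 + 84\right)} = \sqrt{-329 + \left(-131 + 84\right)} = \sqrt{-329 - 47} = \sqrt{-376} = 2 i \sqrt{94}$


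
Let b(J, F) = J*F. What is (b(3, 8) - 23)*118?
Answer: 118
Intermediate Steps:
b(J, F) = F*J
(b(3, 8) - 23)*118 = (8*3 - 23)*118 = (24 - 23)*118 = 1*118 = 118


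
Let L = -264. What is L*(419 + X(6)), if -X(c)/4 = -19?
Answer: -130680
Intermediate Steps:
X(c) = 76 (X(c) = -4*(-19) = 76)
L*(419 + X(6)) = -264*(419 + 76) = -264*495 = -130680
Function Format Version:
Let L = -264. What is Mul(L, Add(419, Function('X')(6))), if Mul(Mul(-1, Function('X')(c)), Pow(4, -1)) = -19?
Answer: -130680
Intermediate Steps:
Function('X')(c) = 76 (Function('X')(c) = Mul(-4, -19) = 76)
Mul(L, Add(419, Function('X')(6))) = Mul(-264, Add(419, 76)) = Mul(-264, 495) = -130680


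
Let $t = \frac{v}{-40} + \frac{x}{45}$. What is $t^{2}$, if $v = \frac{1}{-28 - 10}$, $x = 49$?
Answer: $\frac{8886361}{7485696} \approx 1.1871$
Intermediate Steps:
$v = - \frac{1}{38}$ ($v = \frac{1}{-38} = - \frac{1}{38} \approx -0.026316$)
$t = \frac{2981}{2736}$ ($t = - \frac{1}{38 \left(-40\right)} + \frac{49}{45} = \left(- \frac{1}{38}\right) \left(- \frac{1}{40}\right) + 49 \cdot \frac{1}{45} = \frac{1}{1520} + \frac{49}{45} = \frac{2981}{2736} \approx 1.0895$)
$t^{2} = \left(\frac{2981}{2736}\right)^{2} = \frac{8886361}{7485696}$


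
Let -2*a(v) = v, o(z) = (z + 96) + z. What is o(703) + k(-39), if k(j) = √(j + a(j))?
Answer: 1502 + I*√78/2 ≈ 1502.0 + 4.4159*I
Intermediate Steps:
o(z) = 96 + 2*z (o(z) = (96 + z) + z = 96 + 2*z)
a(v) = -v/2
k(j) = √2*√j/2 (k(j) = √(j - j/2) = √(j/2) = √2*√j/2)
o(703) + k(-39) = (96 + 2*703) + √2*√(-39)/2 = (96 + 1406) + √2*(I*√39)/2 = 1502 + I*√78/2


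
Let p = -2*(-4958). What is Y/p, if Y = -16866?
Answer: -8433/4958 ≈ -1.7009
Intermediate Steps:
p = 9916
Y/p = -16866/9916 = -16866*1/9916 = -8433/4958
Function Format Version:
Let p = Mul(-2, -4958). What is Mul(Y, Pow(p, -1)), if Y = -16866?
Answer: Rational(-8433, 4958) ≈ -1.7009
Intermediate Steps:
p = 9916
Mul(Y, Pow(p, -1)) = Mul(-16866, Pow(9916, -1)) = Mul(-16866, Rational(1, 9916)) = Rational(-8433, 4958)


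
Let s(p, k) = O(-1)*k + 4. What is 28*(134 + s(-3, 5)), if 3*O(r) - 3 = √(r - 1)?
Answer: 4004 + 140*I*√2/3 ≈ 4004.0 + 65.997*I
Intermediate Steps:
O(r) = 1 + √(-1 + r)/3 (O(r) = 1 + √(r - 1)/3 = 1 + √(-1 + r)/3)
s(p, k) = 4 + k*(1 + I*√2/3) (s(p, k) = (1 + √(-1 - 1)/3)*k + 4 = (1 + √(-2)/3)*k + 4 = (1 + (I*√2)/3)*k + 4 = (1 + I*√2/3)*k + 4 = k*(1 + I*√2/3) + 4 = 4 + k*(1 + I*√2/3))
28*(134 + s(-3, 5)) = 28*(134 + (4 + (⅓)*5*(3 + I*√2))) = 28*(134 + (4 + (5 + 5*I*√2/3))) = 28*(134 + (9 + 5*I*√2/3)) = 28*(143 + 5*I*√2/3) = 4004 + 140*I*√2/3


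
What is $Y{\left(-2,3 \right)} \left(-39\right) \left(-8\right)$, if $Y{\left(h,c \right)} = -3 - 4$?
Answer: $-2184$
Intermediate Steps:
$Y{\left(h,c \right)} = -7$
$Y{\left(-2,3 \right)} \left(-39\right) \left(-8\right) = \left(-7\right) \left(-39\right) \left(-8\right) = 273 \left(-8\right) = -2184$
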